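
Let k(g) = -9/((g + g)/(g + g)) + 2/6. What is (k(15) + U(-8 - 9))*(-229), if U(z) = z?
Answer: 17633/3 ≈ 5877.7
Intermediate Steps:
k(g) = -26/3 (k(g) = -9/((2*g)/((2*g))) + 2*(⅙) = -9/((2*g)*(1/(2*g))) + ⅓ = -9/1 + ⅓ = -9*1 + ⅓ = -9 + ⅓ = -26/3)
(k(15) + U(-8 - 9))*(-229) = (-26/3 + (-8 - 9))*(-229) = (-26/3 - 17)*(-229) = -77/3*(-229) = 17633/3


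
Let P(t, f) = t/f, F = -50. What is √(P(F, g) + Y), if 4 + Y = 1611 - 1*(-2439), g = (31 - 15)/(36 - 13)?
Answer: √63586/4 ≈ 63.041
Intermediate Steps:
g = 16/23 ≈ 0.69565
Y = 4046 (Y = -4 + (1611 - 1*(-2439)) = -4 + (1611 + 2439) = -4 + 4050 = 4046)
√(P(F, g) + Y) = √(-50/16/23 + 4046) = √(-50*23/16 + 4046) = √(-575/8 + 4046) = √(31793/8) = √63586/4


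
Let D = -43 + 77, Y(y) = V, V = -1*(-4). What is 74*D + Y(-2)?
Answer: 2520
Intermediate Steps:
V = 4
Y(y) = 4
D = 34
74*D + Y(-2) = 74*34 + 4 = 2516 + 4 = 2520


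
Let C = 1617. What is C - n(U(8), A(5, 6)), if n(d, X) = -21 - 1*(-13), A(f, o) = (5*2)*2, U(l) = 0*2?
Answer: 1625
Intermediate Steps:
U(l) = 0
A(f, o) = 20 (A(f, o) = 10*2 = 20)
n(d, X) = -8 (n(d, X) = -21 + 13 = -8)
C - n(U(8), A(5, 6)) = 1617 - 1*(-8) = 1617 + 8 = 1625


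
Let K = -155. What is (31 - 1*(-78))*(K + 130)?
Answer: -2725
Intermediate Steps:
(31 - 1*(-78))*(K + 130) = (31 - 1*(-78))*(-155 + 130) = (31 + 78)*(-25) = 109*(-25) = -2725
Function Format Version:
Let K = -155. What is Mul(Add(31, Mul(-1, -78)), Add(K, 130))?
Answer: -2725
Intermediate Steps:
Mul(Add(31, Mul(-1, -78)), Add(K, 130)) = Mul(Add(31, Mul(-1, -78)), Add(-155, 130)) = Mul(Add(31, 78), -25) = Mul(109, -25) = -2725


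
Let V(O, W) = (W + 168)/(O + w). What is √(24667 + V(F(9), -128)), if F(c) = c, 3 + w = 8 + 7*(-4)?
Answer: √1208543/7 ≈ 157.05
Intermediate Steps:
w = -23 (w = -3 + (8 + 7*(-4)) = -3 + (8 - 28) = -3 - 20 = -23)
V(O, W) = (168 + W)/(-23 + O) (V(O, W) = (W + 168)/(O - 23) = (168 + W)/(-23 + O))
√(24667 + V(F(9), -128)) = √(24667 + (168 - 128)/(-23 + 9)) = √(24667 + 40/(-14)) = √(24667 - 1/14*40) = √(24667 - 20/7) = √(172649/7) = √1208543/7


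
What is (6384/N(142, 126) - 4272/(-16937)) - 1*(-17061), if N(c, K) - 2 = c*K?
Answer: 2585436703167/151535339 ≈ 17062.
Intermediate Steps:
N(c, K) = 2 + K*c (N(c, K) = 2 + c*K = 2 + K*c)
(6384/N(142, 126) - 4272/(-16937)) - 1*(-17061) = (6384/(2 + 126*142) - 4272/(-16937)) - 1*(-17061) = (6384/(2 + 17892) - 4272*(-1/16937)) + 17061 = (6384/17894 + 4272/16937) + 17061 = (6384*(1/17894) + 4272/16937) + 17061 = (3192/8947 + 4272/16937) + 17061 = 92284488/151535339 + 17061 = 2585436703167/151535339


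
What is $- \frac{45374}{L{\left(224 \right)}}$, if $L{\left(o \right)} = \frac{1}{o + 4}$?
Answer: $-10345272$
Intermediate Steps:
$L{\left(o \right)} = \frac{1}{4 + o}$
$- \frac{45374}{L{\left(224 \right)}} = - \frac{45374}{\frac{1}{4 + 224}} = - \frac{45374}{\frac{1}{228}} = - 45374 \frac{1}{\frac{1}{228}} = \left(-45374\right) 228 = -10345272$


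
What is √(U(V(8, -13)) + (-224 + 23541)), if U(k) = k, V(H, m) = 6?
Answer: √23323 ≈ 152.72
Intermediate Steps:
√(U(V(8, -13)) + (-224 + 23541)) = √(6 + (-224 + 23541)) = √(6 + 23317) = √23323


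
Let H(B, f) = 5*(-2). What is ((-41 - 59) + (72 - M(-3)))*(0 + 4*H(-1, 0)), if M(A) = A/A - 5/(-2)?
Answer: 1260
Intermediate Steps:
H(B, f) = -10
M(A) = 7/2 (M(A) = 1 - 5*(-1/2) = 1 + 5/2 = 7/2)
((-41 - 59) + (72 - M(-3)))*(0 + 4*H(-1, 0)) = ((-41 - 59) + (72 - 1*7/2))*(0 + 4*(-10)) = (-100 + (72 - 7/2))*(0 - 40) = (-100 + 137/2)*(-40) = -63/2*(-40) = 1260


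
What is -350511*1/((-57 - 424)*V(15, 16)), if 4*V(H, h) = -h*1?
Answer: -350511/1924 ≈ -182.18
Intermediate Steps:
V(H, h) = -h/4 (V(H, h) = (-h*1)/4 = (-h)/4 = -h/4)
-350511*1/((-57 - 424)*V(15, 16)) = -350511*(-1/(4*(-57 - 424))) = -350511/((-4*(-481))) = -350511/1924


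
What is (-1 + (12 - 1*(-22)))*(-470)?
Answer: -15510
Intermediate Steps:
(-1 + (12 - 1*(-22)))*(-470) = (-1 + (12 + 22))*(-470) = (-1 + 34)*(-470) = 33*(-470) = -15510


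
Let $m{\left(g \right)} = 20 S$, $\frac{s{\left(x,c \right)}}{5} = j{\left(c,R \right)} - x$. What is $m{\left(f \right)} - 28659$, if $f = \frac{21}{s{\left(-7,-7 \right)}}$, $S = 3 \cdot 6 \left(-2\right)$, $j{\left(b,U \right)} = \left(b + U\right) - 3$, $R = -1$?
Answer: $-29379$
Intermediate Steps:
$j{\left(b,U \right)} = -3 + U + b$ ($j{\left(b,U \right)} = \left(U + b\right) - 3 = -3 + U + b$)
$S = -36$ ($S = 18 \left(-2\right) = -36$)
$s{\left(x,c \right)} = -20 - 5 x + 5 c$ ($s{\left(x,c \right)} = 5 \left(\left(-3 - 1 + c\right) - x\right) = 5 \left(\left(-4 + c\right) - x\right) = 5 \left(-4 + c - x\right) = -20 - 5 x + 5 c$)
$f = - \frac{21}{20}$ ($f = \frac{21}{-20 - -35 + 5 \left(-7\right)} = \frac{21}{-20 + 35 - 35} = \frac{21}{-20} = 21 \left(- \frac{1}{20}\right) = - \frac{21}{20} \approx -1.05$)
$m{\left(g \right)} = -720$ ($m{\left(g \right)} = 20 \left(-36\right) = -720$)
$m{\left(f \right)} - 28659 = -720 - 28659 = -29379$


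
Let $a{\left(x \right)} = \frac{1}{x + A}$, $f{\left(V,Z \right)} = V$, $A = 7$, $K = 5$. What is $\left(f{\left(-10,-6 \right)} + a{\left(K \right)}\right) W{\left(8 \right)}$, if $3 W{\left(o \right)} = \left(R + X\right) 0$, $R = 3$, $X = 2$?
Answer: $0$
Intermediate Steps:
$a{\left(x \right)} = \frac{1}{7 + x}$ ($a{\left(x \right)} = \frac{1}{x + 7} = \frac{1}{7 + x}$)
$W{\left(o \right)} = 0$ ($W{\left(o \right)} = \frac{\left(3 + 2\right) 0}{3} = \frac{5 \cdot 0}{3} = \frac{1}{3} \cdot 0 = 0$)
$\left(f{\left(-10,-6 \right)} + a{\left(K \right)}\right) W{\left(8 \right)} = \left(-10 + \frac{1}{7 + 5}\right) 0 = \left(-10 + \frac{1}{12}\right) 0 = \left(- \frac{119}{12}\right) 0 = 0$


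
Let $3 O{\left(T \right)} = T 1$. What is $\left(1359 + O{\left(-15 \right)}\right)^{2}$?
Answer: $1833316$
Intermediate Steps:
$O{\left(T \right)} = \frac{T}{3}$ ($O{\left(T \right)} = \frac{T 1}{3} = \frac{T}{3}$)
$\left(1359 + O{\left(-15 \right)}\right)^{2} = \left(1359 + \frac{1}{3} \left(-15\right)\right)^{2} = \left(1359 - 5\right)^{2} = 1354^{2} = 1833316$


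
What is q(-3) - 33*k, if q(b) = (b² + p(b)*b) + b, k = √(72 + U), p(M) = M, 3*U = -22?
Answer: 15 - 11*√582 ≈ -250.37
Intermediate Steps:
U = -22/3 (U = (⅓)*(-22) = -22/3 ≈ -7.3333)
k = √582/3 (k = √(72 - 22/3) = √(194/3) = √582/3 ≈ 8.0416)
q(b) = b + 2*b² (q(b) = (b² + b*b) + b = (b² + b²) + b = 2*b² + b = b + 2*b²)
q(-3) - 33*k = -3*(1 + 2*(-3)) - 11*√582 = -3*(1 - 6) - 11*√582 = -3*(-5) - 11*√582 = 15 - 11*√582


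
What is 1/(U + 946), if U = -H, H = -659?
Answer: 1/1605 ≈ 0.00062305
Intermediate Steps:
U = 659 (U = -1*(-659) = 659)
1/(U + 946) = 1/(659 + 946) = 1/1605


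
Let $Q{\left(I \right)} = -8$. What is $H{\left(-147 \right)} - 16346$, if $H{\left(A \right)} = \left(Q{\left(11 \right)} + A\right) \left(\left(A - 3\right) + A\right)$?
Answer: $29689$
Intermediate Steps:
$H{\left(A \right)} = \left(-8 + A\right) \left(-3 + 2 A\right)$ ($H{\left(A \right)} = \left(-8 + A\right) \left(\left(A - 3\right) + A\right) = \left(-8 + A\right) \left(\left(-3 + A\right) + A\right) = \left(-8 + A\right) \left(-3 + 2 A\right)$)
$H{\left(-147 \right)} - 16346 = \left(24 - -2793 + 2 \left(-147\right)^{2}\right) - 16346 = \left(24 + 2793 + 2 \cdot 21609\right) - 16346 = \left(24 + 2793 + 43218\right) - 16346 = 46035 - 16346 = 29689$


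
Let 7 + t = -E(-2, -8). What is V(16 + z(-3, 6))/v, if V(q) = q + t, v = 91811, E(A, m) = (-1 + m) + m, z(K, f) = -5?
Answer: 21/91811 ≈ 0.00022873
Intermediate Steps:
E(A, m) = -1 + 2*m
t = 10 (t = -7 - (-1 + 2*(-8)) = -7 - (-1 - 16) = -7 - 1*(-17) = -7 + 17 = 10)
V(q) = 10 + q (V(q) = q + 10 = 10 + q)
V(16 + z(-3, 6))/v = (10 + (16 - 5))/91811 = (10 + 11)*(1/91811) = 21*(1/91811) = 21/91811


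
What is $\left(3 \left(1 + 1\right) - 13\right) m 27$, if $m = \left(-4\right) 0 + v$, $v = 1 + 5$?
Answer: $-1134$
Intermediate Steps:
$v = 6$
$m = 6$ ($m = \left(-4\right) 0 + 6 = 0 + 6 = 6$)
$\left(3 \left(1 + 1\right) - 13\right) m 27 = \left(3 \left(1 + 1\right) - 13\right) 6 \cdot 27 = \left(3 \cdot 2 - 13\right) 6 \cdot 27 = \left(6 - 13\right) 6 \cdot 27 = \left(-7\right) 6 \cdot 27 = \left(-42\right) 27 = -1134$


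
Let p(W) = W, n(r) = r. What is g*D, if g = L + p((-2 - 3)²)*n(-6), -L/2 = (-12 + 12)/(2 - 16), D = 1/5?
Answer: -30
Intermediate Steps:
D = ⅕ ≈ 0.20000
L = 0 (L = -2*(-12 + 12)/(2 - 16) = -0/(-14) = -0*(-1)/14 = -2*0 = 0)
g = -150 (g = 0 + (-2 - 3)²*(-6) = 0 + (-5)²*(-6) = 0 + 25*(-6) = 0 - 150 = -150)
g*D = -150*⅕ = -30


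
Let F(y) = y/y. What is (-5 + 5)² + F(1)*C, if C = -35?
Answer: -35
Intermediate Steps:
F(y) = 1
(-5 + 5)² + F(1)*C = (-5 + 5)² + 1*(-35) = 0² - 35 = 0 - 35 = -35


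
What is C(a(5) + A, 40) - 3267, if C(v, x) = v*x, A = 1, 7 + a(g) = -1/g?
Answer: -3515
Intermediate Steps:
a(g) = -7 - 1/g
C(a(5) + A, 40) - 3267 = ((-7 - 1/5) + 1)*40 - 3267 = ((-7 - 1*⅕) + 1)*40 - 3267 = ((-7 - ⅕) + 1)*40 - 3267 = (-36/5 + 1)*40 - 3267 = -31/5*40 - 3267 = -248 - 3267 = -3515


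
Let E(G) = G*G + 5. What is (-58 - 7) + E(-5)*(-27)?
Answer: -875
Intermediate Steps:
E(G) = 5 + G² (E(G) = G² + 5 = 5 + G²)
(-58 - 7) + E(-5)*(-27) = (-58 - 7) + (5 + (-5)²)*(-27) = -65 + (5 + 25)*(-27) = -65 + 30*(-27) = -65 - 810 = -875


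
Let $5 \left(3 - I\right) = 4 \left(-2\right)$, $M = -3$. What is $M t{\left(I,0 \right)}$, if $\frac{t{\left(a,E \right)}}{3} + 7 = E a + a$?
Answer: $\frac{108}{5} \approx 21.6$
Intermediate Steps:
$I = \frac{23}{5}$ ($I = 3 - \frac{4 \left(-2\right)}{5} = 3 - - \frac{8}{5} = 3 + \frac{8}{5} = \frac{23}{5} \approx 4.6$)
$t{\left(a,E \right)} = -21 + 3 a + 3 E a$ ($t{\left(a,E \right)} = -21 + 3 \left(E a + a\right) = -21 + 3 \left(a + E a\right) = -21 + \left(3 a + 3 E a\right) = -21 + 3 a + 3 E a$)
$M t{\left(I,0 \right)} = - 3 \left(-21 + 3 \cdot \frac{23}{5} + 3 \cdot 0 \cdot \frac{23}{5}\right) = - 3 \left(-21 + \frac{69}{5} + 0\right) = \left(-3\right) \left(- \frac{36}{5}\right) = \frac{108}{5}$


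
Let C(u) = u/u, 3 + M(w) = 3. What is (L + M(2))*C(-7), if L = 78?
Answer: 78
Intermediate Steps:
M(w) = 0 (M(w) = -3 + 3 = 0)
C(u) = 1
(L + M(2))*C(-7) = (78 + 0)*1 = 78*1 = 78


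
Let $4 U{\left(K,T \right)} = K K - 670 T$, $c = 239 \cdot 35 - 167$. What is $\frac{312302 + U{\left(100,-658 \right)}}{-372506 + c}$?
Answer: $- \frac{425017}{364308} \approx -1.1666$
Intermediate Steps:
$c = 8198$ ($c = 8365 - 167 = 8198$)
$U{\left(K,T \right)} = - \frac{335 T}{2} + \frac{K^{2}}{4}$ ($U{\left(K,T \right)} = \frac{K K - 670 T}{4} = \frac{K^{2} - 670 T}{4} = - \frac{335 T}{2} + \frac{K^{2}}{4}$)
$\frac{312302 + U{\left(100,-658 \right)}}{-372506 + c} = \frac{312302 + \left(\left(- \frac{335}{2}\right) \left(-658\right) + \frac{100^{2}}{4}\right)}{-372506 + 8198} = \frac{312302 + \left(110215 + \frac{1}{4} \cdot 10000\right)}{-364308} = \left(312302 + \left(110215 + 2500\right)\right) \left(- \frac{1}{364308}\right) = \left(312302 + 112715\right) \left(- \frac{1}{364308}\right) = 425017 \left(- \frac{1}{364308}\right) = - \frac{425017}{364308}$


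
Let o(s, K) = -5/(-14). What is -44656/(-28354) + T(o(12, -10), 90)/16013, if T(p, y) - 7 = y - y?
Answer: 357637503/227016301 ≈ 1.5754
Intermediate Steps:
o(s, K) = 5/14 (o(s, K) = -5*(-1/14) = 5/14)
T(p, y) = 7 (T(p, y) = 7 + (y - y) = 7 + 0 = 7)
-44656/(-28354) + T(o(12, -10), 90)/16013 = -44656/(-28354) + 7/16013 = -44656*(-1/28354) + 7*(1/16013) = 22328/14177 + 7/16013 = 357637503/227016301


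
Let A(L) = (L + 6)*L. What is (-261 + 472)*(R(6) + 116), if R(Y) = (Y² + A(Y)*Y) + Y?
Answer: 124490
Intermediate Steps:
A(L) = L*(6 + L) (A(L) = (6 + L)*L = L*(6 + L))
R(Y) = Y + Y² + Y²*(6 + Y) (R(Y) = (Y² + (Y*(6 + Y))*Y) + Y = (Y² + Y²*(6 + Y)) + Y = Y + Y² + Y²*(6 + Y))
(-261 + 472)*(R(6) + 116) = (-261 + 472)*(6*(1 + 6 + 6*(6 + 6)) + 116) = 211*(6*(1 + 6 + 6*12) + 116) = 211*(6*(1 + 6 + 72) + 116) = 211*(6*79 + 116) = 211*(474 + 116) = 211*590 = 124490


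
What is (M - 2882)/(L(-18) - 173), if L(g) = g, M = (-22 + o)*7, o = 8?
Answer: 2980/191 ≈ 15.602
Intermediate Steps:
M = -98 (M = (-22 + 8)*7 = -14*7 = -98)
(M - 2882)/(L(-18) - 173) = (-98 - 2882)/(-18 - 173) = -2980/(-191) = -2980*(-1/191) = 2980/191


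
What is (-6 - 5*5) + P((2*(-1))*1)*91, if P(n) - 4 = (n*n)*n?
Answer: -395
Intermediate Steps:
P(n) = 4 + n³ (P(n) = 4 + (n*n)*n = 4 + n²*n = 4 + n³)
(-6 - 5*5) + P((2*(-1))*1)*91 = (-6 - 5*5) + (4 + ((2*(-1))*1)³)*91 = (-6 - 25) + (4 + (-2*1)³)*91 = -31 + (4 + (-2)³)*91 = -31 + (4 - 8)*91 = -31 - 4*91 = -31 - 364 = -395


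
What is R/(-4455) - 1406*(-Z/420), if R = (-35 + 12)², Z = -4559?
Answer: -190377115/12474 ≈ -15262.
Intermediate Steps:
R = 529 (R = (-23)² = 529)
R/(-4455) - 1406*(-Z/420) = 529/(-4455) - 1406/((-420/(-4559))) = 529*(-1/4455) - 1406/((-420*(-1/4559))) = -529/4455 - 1406/420/4559 = -529/4455 - 1406*4559/420 = -529/4455 - 3204977/210 = -190377115/12474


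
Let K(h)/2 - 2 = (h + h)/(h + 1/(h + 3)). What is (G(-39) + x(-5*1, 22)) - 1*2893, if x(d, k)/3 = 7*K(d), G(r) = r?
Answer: -30488/11 ≈ -2771.6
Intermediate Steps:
K(h) = 4 + 4*h/(h + 1/(3 + h)) (K(h) = 4 + 2*((h + h)/(h + 1/(h + 3))) = 4 + 2*((2*h)/(h + 1/(3 + h))) = 4 + 2*(2*h/(h + 1/(3 + h))) = 4 + 4*h/(h + 1/(3 + h)))
x(d, k) = 84*(1 + 2*d² + 6*d)/(1 + d² + 3*d) (x(d, k) = 3*(7*(4*(1 + 2*d² + 6*d)/(1 + d² + 3*d))) = 3*(28*(1 + 2*d² + 6*d)/(1 + d² + 3*d)) = 84*(1 + 2*d² + 6*d)/(1 + d² + 3*d))
(G(-39) + x(-5*1, 22)) - 1*2893 = (-39 + 84*(1 + 2*(-5*1)² + 6*(-5*1))/(1 + (-5*1)² + 3*(-5*1))) - 1*2893 = (-39 + 84*(1 + 2*(-5)² + 6*(-5))/(1 + (-5)² + 3*(-5))) - 2893 = (-39 + 84*(1 + 2*25 - 30)/(1 + 25 - 15)) - 2893 = (-39 + 84*(1 + 50 - 30)/11) - 2893 = (-39 + 84*(1/11)*21) - 2893 = (-39 + 1764/11) - 2893 = 1335/11 - 2893 = -30488/11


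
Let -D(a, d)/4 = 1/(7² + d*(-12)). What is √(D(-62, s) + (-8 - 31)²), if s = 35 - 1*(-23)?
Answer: √636706877/647 ≈ 39.000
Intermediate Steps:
s = 58 (s = 35 + 23 = 58)
D(a, d) = -4/(49 - 12*d) (D(a, d) = -4/(7² + d*(-12)) = -4/(49 - 12*d))
√(D(-62, s) + (-8 - 31)²) = √(4/(-49 + 12*58) + (-8 - 31)²) = √(4/(-49 + 696) + (-39)²) = √(4/647 + 1521) = √(984091/647) = √636706877/647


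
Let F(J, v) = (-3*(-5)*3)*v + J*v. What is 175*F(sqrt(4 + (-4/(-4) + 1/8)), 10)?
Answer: 78750 + 875*sqrt(82)/2 ≈ 82712.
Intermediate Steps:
F(J, v) = 45*v + J*v (F(J, v) = (15*3)*v + J*v = 45*v + J*v)
175*F(sqrt(4 + (-4/(-4) + 1/8)), 10) = 175*(10*(45 + sqrt(4 + (-4/(-4) + 1/8)))) = 175*(10*(45 + sqrt(4 + (-4*(-1/4) + 1*(1/8))))) = 175*(10*(45 + sqrt(4 + (1 + 1/8)))) = 175*(10*(45 + sqrt(4 + 9/8))) = 175*(10*(45 + sqrt(41/8))) = 175*(10*(45 + sqrt(82)/4)) = 175*(450 + 5*sqrt(82)/2) = 78750 + 875*sqrt(82)/2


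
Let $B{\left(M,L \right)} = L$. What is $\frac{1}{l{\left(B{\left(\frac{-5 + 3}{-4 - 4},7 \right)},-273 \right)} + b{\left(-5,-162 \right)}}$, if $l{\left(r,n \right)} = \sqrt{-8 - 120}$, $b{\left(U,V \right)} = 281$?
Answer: $\frac{281}{79089} - \frac{8 i \sqrt{2}}{79089} \approx 0.003553 - 0.00014305 i$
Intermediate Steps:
$l{\left(r,n \right)} = 8 i \sqrt{2}$ ($l{\left(r,n \right)} = \sqrt{-128} = 8 i \sqrt{2}$)
$\frac{1}{l{\left(B{\left(\frac{-5 + 3}{-4 - 4},7 \right)},-273 \right)} + b{\left(-5,-162 \right)}} = \frac{1}{8 i \sqrt{2} + 281} = \frac{1}{281 + 8 i \sqrt{2}}$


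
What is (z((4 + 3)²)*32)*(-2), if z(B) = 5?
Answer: -320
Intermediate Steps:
(z((4 + 3)²)*32)*(-2) = (5*32)*(-2) = 160*(-2) = -320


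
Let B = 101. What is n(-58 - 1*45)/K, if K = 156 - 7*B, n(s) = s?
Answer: 103/551 ≈ 0.18693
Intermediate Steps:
K = -551 (K = 156 - 7*101 = 156 - 707 = -551)
n(-58 - 1*45)/K = (-58 - 1*45)/(-551) = (-58 - 45)*(-1/551) = -103*(-1/551) = 103/551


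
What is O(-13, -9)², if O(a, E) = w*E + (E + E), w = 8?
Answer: 8100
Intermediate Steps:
O(a, E) = 10*E (O(a, E) = 8*E + (E + E) = 8*E + 2*E = 10*E)
O(-13, -9)² = (10*(-9))² = (-90)² = 8100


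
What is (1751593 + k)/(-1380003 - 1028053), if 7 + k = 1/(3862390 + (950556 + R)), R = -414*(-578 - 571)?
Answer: -9263493770353/12735322019392 ≈ -0.72739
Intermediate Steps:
R = 475686 (R = -414*(-1149) = 475686)
k = -37020423/5288632 (k = -7 + 1/(3862390 + (950556 + 475686)) = -7 + 1/(3862390 + 1426242) = -7 + 1/5288632 = -37020423/5288632 ≈ -7.0000)
(1751593 + k)/(-1380003 - 1028053) = (1751593 - 37020423/5288632)/(-1380003 - 1028053) = (9263493770353/5288632)/(-2408056) = (9263493770353/5288632)*(-1/2408056) = -9263493770353/12735322019392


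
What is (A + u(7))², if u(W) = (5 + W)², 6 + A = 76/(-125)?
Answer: 294946276/15625 ≈ 18877.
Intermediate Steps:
A = -826/125 (A = -6 + 76/(-125) = -6 + 76*(-1/125) = -6 - 76/125 = -826/125 ≈ -6.6080)
(A + u(7))² = (-826/125 + (5 + 7)²)² = (-826/125 + 12²)² = (-826/125 + 144)² = (17174/125)² = 294946276/15625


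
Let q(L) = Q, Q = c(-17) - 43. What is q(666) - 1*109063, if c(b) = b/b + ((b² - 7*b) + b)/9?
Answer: -981554/9 ≈ -1.0906e+5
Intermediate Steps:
c(b) = 1 - 2*b/3 + b²/9 (c(b) = 1 + (b² - 6*b)*(⅑) = 1 + (-2*b/3 + b²/9) = 1 - 2*b/3 + b²/9)
Q = 13/9 (Q = (1 - ⅔*(-17) + (⅑)*(-17)²) - 43 = (1 + 34/3 + (⅑)*289) - 43 = (1 + 34/3 + 289/9) - 43 = 400/9 - 43 = 13/9 ≈ 1.4444)
q(L) = 13/9
q(666) - 1*109063 = 13/9 - 1*109063 = 13/9 - 109063 = -981554/9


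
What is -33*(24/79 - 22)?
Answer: 56562/79 ≈ 715.97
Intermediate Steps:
-33*(24/79 - 22) = -33*(-1714/79) = 56562/79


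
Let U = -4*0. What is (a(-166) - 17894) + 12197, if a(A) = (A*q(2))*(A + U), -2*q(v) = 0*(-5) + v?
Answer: -33253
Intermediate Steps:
U = 0
q(v) = -v/2 (q(v) = -(0*(-5) + v)/2 = -(0 + v)/2 = -v/2)
a(A) = -A² (a(A) = (A*(-½*2))*(A + 0) = (A*(-1))*A = (-A)*A = -A²)
(a(-166) - 17894) + 12197 = (-1*(-166)² - 17894) + 12197 = (-1*27556 - 17894) + 12197 = (-27556 - 17894) + 12197 = -45450 + 12197 = -33253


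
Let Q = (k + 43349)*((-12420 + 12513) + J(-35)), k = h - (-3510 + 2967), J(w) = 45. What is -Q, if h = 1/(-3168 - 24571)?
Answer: -168017785806/27739 ≈ -6.0571e+6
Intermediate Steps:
h = -1/27739 (h = 1/(-27739) = -1/27739 ≈ -3.6050e-5)
k = 15062276/27739 (k = -1/27739 - (-3510 + 2967) = -1/27739 - 1*(-543) = -1/27739 + 543 = 15062276/27739 ≈ 543.00)
Q = 168017785806/27739 (Q = (15062276/27739 + 43349)*((-12420 + 12513) + 45) = 1217520187*(93 + 45)/27739 = (1217520187/27739)*138 = 168017785806/27739 ≈ 6.0571e+6)
-Q = -1*168017785806/27739 = -168017785806/27739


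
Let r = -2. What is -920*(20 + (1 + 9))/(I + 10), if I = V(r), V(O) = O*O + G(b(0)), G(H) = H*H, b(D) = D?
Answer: -13800/7 ≈ -1971.4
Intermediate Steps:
G(H) = H**2
V(O) = O**2 (V(O) = O*O + 0**2 = O**2 + 0 = O**2)
I = 4 (I = (-2)**2 = 4)
-920*(20 + (1 + 9))/(I + 10) = -920*(20 + (1 + 9))/(4 + 10) = -920*(20 + 10)/14 = -27600/14 = -920*15/7 = -13800/7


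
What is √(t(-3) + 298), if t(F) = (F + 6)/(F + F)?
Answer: √1190/2 ≈ 17.248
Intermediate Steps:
t(F) = (6 + F)/(2*F) (t(F) = (6 + F)/((2*F)) = (6 + F)*(1/(2*F)) = (6 + F)/(2*F))
√(t(-3) + 298) = √((½)*(6 - 3)/(-3) + 298) = √((½)*(-⅓)*3 + 298) = √(-½ + 298) = √(595/2) = √1190/2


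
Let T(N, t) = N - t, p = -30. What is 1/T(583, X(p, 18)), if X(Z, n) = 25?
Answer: 1/558 ≈ 0.0017921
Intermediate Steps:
1/T(583, X(p, 18)) = 1/(583 - 1*25) = 1/(583 - 25) = 1/558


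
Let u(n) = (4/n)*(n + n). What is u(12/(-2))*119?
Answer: 952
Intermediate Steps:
u(n) = 8 (u(n) = (4/n)*(2*n) = 8)
u(12/(-2))*119 = 8*119 = 952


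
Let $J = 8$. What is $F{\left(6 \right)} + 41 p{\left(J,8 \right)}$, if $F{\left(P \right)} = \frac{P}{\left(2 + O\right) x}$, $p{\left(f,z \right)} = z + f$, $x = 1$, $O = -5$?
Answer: $654$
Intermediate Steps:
$p{\left(f,z \right)} = f + z$
$F{\left(P \right)} = - \frac{P}{3}$ ($F{\left(P \right)} = \frac{P}{\left(2 - 5\right) 1} = \frac{P}{\left(-3\right) 1} = \frac{P}{-3} = P \left(- \frac{1}{3}\right) = - \frac{P}{3}$)
$F{\left(6 \right)} + 41 p{\left(J,8 \right)} = \left(- \frac{1}{3}\right) 6 + 41 \left(8 + 8\right) = -2 + 41 \cdot 16 = -2 + 656 = 654$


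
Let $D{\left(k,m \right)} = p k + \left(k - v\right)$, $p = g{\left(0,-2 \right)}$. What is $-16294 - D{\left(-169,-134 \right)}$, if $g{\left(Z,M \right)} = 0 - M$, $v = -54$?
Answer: $-15841$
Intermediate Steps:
$g{\left(Z,M \right)} = - M$
$p = 2$ ($p = \left(-1\right) \left(-2\right) = 2$)
$D{\left(k,m \right)} = 54 + 3 k$ ($D{\left(k,m \right)} = 2 k + \left(k - -54\right) = 2 k + \left(k + 54\right) = 2 k + \left(54 + k\right) = 54 + 3 k$)
$-16294 - D{\left(-169,-134 \right)} = -16294 - \left(54 + 3 \left(-169\right)\right) = -16294 - \left(54 - 507\right) = -16294 - -453 = -16294 + 453 = -15841$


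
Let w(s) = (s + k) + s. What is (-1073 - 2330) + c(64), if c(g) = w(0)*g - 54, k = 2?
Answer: -3329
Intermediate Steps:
w(s) = 2 + 2*s (w(s) = (s + 2) + s = (2 + s) + s = 2 + 2*s)
c(g) = -54 + 2*g (c(g) = (2 + 2*0)*g - 54 = (2 + 0)*g - 54 = 2*g - 54 = -54 + 2*g)
(-1073 - 2330) + c(64) = (-1073 - 2330) + (-54 + 2*64) = -3403 + (-54 + 128) = -3403 + 74 = -3329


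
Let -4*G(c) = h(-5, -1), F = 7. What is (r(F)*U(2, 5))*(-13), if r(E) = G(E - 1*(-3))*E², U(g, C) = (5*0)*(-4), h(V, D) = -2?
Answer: 0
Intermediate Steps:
G(c) = ½ (G(c) = -¼*(-2) = ½)
U(g, C) = 0 (U(g, C) = 0*(-4) = 0)
r(E) = E²/2
(r(F)*U(2, 5))*(-13) = (((½)*7²)*0)*(-13) = (((½)*49)*0)*(-13) = ((49/2)*0)*(-13) = 0*(-13) = 0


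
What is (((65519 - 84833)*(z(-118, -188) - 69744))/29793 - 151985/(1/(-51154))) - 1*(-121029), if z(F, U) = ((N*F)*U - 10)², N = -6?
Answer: -36865483936987/9931 ≈ -3.7122e+9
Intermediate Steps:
z(F, U) = (-10 - 6*F*U)² (z(F, U) = ((-6*F)*U - 10)² = (-6*F*U - 10)² = (-10 - 6*F*U)²)
(((65519 - 84833)*(z(-118, -188) - 69744))/29793 - 151985/(1/(-51154))) - 1*(-121029) = (((65519 - 84833)*(4*(5 + 3*(-118)*(-188))² - 69744))/29793 - 151985/(1/(-51154))) - 1*(-121029) = (-19314*(4*(5 + 66552)² - 69744)*(1/29793) - 151985/(-1/51154)) + 121029 = (-19314*(4*66557² - 69744)*(1/29793) - 151985*(-51154)) + 121029 = (-19314*(4*4429834249 - 69744)*(1/29793) + 7774640690) + 121029 = (-19314*(17719336996 - 69744)*(1/29793) + 7774640690) + 121029 = (-19314*17719267252*(1/29793) + 7774640690) + 121029 = (-342229927705128*1/29793 + 7774640690) + 121029 = (-114076642568376/9931 + 7774640690) + 121029 = -36866685875986/9931 + 121029 = -36865483936987/9931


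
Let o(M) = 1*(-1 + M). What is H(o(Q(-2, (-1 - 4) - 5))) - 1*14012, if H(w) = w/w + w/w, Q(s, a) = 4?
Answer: -14010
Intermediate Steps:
o(M) = -1 + M
H(w) = 2 (H(w) = 1 + 1 = 2)
H(o(Q(-2, (-1 - 4) - 5))) - 1*14012 = 2 - 1*14012 = 2 - 14012 = -14010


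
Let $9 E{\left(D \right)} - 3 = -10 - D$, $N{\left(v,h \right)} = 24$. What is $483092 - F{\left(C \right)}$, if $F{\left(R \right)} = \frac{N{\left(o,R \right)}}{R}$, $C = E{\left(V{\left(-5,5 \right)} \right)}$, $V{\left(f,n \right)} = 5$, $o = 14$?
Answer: $483110$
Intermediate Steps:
$E{\left(D \right)} = - \frac{7}{9} - \frac{D}{9}$ ($E{\left(D \right)} = \frac{1}{3} + \frac{-10 - D}{9} = \frac{1}{3} - \left(\frac{10}{9} + \frac{D}{9}\right) = - \frac{7}{9} - \frac{D}{9}$)
$C = - \frac{4}{3}$ ($C = - \frac{7}{9} - \frac{5}{9} = - \frac{4}{3} \approx -1.3333$)
$F{\left(R \right)} = \frac{24}{R}$
$483092 - F{\left(C \right)} = 483092 - \frac{24}{- \frac{4}{3}} = 483092 - 24 \left(- \frac{3}{4}\right) = 483092 - -18 = 483092 + 18 = 483110$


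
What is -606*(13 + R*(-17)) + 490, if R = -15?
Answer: -161918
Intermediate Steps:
-606*(13 + R*(-17)) + 490 = -606*(13 - 15*(-17)) + 490 = -606*(13 + 255) + 490 = -606*268 + 490 = -162408 + 490 = -161918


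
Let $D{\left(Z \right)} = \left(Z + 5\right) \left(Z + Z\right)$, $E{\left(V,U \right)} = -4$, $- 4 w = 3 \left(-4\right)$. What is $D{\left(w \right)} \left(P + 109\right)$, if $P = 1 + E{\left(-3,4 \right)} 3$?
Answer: $4704$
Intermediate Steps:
$w = 3$ ($w = - \frac{3 \left(-4\right)}{4} = \left(- \frac{1}{4}\right) \left(-12\right) = 3$)
$P = -11$ ($P = 1 - 12 = -11$)
$D{\left(Z \right)} = 2 Z \left(5 + Z\right)$ ($D{\left(Z \right)} = \left(5 + Z\right) 2 Z = 2 Z \left(5 + Z\right)$)
$D{\left(w \right)} \left(P + 109\right) = 2 \cdot 3 \left(5 + 3\right) \left(-11 + 109\right) = 2 \cdot 3 \cdot 8 \cdot 98 = 48 \cdot 98 = 4704$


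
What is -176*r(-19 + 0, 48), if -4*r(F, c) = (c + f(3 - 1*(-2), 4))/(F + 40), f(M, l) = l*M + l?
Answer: 1056/7 ≈ 150.86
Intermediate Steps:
f(M, l) = l + M*l (f(M, l) = M*l + l = l + M*l)
r(F, c) = -(24 + c)/(4*(40 + F)) (r(F, c) = -(c + 4*(1 + (3 - 1*(-2))))/(4*(F + 40)) = -(c + 4*(1 + (3 + 2)))/(4*(40 + F)) = -(c + 4*(1 + 5))/(4*(40 + F)) = -(c + 4*6)/(4*(40 + F)) = -(c + 24)/(4*(40 + F)) = -(24 + c)/(4*(40 + F)))
-176*r(-19 + 0, 48) = -44*(-24 - 1*48)/(40 + (-19 + 0)) = -44*(-24 - 48)/(40 - 19) = -44*(-72)/21 = -176*(-6/7) = 1056/7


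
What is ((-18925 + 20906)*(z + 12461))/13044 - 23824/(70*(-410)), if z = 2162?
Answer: 207924259589/93590700 ≈ 2221.6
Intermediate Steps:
((-18925 + 20906)*(z + 12461))/13044 - 23824/(70*(-410)) = ((-18925 + 20906)*(2162 + 12461))/13044 - 23824/(70*(-410)) = (1981*14623)*(1/13044) - 23824/(-28700) = 28968163*(1/13044) - 23824*(-1/28700) = 28968163/13044 + 5956/7175 = 207924259589/93590700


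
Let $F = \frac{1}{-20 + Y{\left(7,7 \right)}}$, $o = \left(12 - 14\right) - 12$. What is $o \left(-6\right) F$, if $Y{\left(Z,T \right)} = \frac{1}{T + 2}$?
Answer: $- \frac{756}{179} \approx -4.2235$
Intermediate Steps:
$Y{\left(Z,T \right)} = \frac{1}{2 + T}$
$o = -14$ ($o = -2 - 12 = -14$)
$F = - \frac{9}{179}$ ($F = \frac{1}{-20 + \frac{1}{2 + 7}} = \frac{1}{-20 + \frac{1}{9}} = \frac{1}{- \frac{179}{9}} = - \frac{9}{179} \approx -0.050279$)
$o \left(-6\right) F = \left(-14\right) \left(-6\right) \left(- \frac{9}{179}\right) = 84 \left(- \frac{9}{179}\right) = - \frac{756}{179}$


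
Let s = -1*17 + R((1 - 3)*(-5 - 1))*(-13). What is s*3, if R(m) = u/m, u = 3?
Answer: -243/4 ≈ -60.750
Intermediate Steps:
R(m) = 3/m
s = -81/4 (s = -1*17 + (3/(((1 - 3)*(-5 - 1))))*(-13) = -17 + (3/((-2*(-6))))*(-13) = -17 + (3/12)*(-13) = -17 + (3*(1/12))*(-13) = -17 + (¼)*(-13) = -17 - 13/4 = -81/4 ≈ -20.250)
s*3 = -81/4*3 = -243/4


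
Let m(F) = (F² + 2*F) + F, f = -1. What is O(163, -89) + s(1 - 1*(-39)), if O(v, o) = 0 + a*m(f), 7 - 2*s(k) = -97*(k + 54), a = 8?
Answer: 9093/2 ≈ 4546.5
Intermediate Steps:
m(F) = F² + 3*F
s(k) = 5245/2 + 97*k/2 (s(k) = 7/2 - (-97)*(k + 54)/2 = 7/2 - (-97)*(54 + k)/2 = 7/2 - (-5238 - 97*k)/2 = 7/2 + (2619 + 97*k/2) = 5245/2 + 97*k/2)
O(v, o) = -16 (O(v, o) = 0 + 8*(-(3 - 1)) = 0 + 8*(-1*2) = 0 + 8*(-2) = 0 - 16 = -16)
O(163, -89) + s(1 - 1*(-39)) = -16 + (5245/2 + 97*(1 - 1*(-39))/2) = -16 + (5245/2 + 97*(1 + 39)/2) = -16 + (5245/2 + (97/2)*40) = -16 + (5245/2 + 1940) = -16 + 9125/2 = 9093/2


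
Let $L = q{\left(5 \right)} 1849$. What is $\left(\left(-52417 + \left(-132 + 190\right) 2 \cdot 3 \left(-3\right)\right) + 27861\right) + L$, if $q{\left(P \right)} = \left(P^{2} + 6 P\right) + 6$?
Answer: $87189$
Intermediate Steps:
$q{\left(P \right)} = 6 + P^{2} + 6 P$
$L = 112789$ ($L = \left(6 + 5^{2} + 6 \cdot 5\right) 1849 = \left(6 + 25 + 30\right) 1849 = 61 \cdot 1849 = 112789$)
$\left(\left(-52417 + \left(-132 + 190\right) 2 \cdot 3 \left(-3\right)\right) + 27861\right) + L = \left(\left(-52417 + \left(-132 + 190\right) 2 \cdot 3 \left(-3\right)\right) + 27861\right) + 112789 = \left(\left(-52417 + 58 \cdot 6 \left(-3\right)\right) + 27861\right) + 112789 = \left(\left(-52417 + 58 \left(-18\right)\right) + 27861\right) + 112789 = \left(\left(-52417 - 1044\right) + 27861\right) + 112789 = \left(-53461 + 27861\right) + 112789 = -25600 + 112789 = 87189$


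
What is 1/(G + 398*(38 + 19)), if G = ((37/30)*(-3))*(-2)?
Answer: 5/113467 ≈ 4.4066e-5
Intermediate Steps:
G = 37/5 (G = ((37*(1/30))*(-3))*(-2) = ((37/30)*(-3))*(-2) = -37/10*(-2) = 37/5 ≈ 7.4000)
1/(G + 398*(38 + 19)) = 1/(37/5 + 398*(38 + 19)) = 1/(37/5 + 398*57) = 1/(37/5 + 22686) = 1/(113467/5) = 5/113467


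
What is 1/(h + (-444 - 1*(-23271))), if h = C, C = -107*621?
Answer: -1/43620 ≈ -2.2925e-5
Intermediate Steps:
C = -66447
h = -66447
1/(h + (-444 - 1*(-23271))) = 1/(-66447 + (-444 - 1*(-23271))) = 1/(-66447 + (-444 + 23271)) = 1/(-66447 + 22827) = 1/(-43620) = -1/43620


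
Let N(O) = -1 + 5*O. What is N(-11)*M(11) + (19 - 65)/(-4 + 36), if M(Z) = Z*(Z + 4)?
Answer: -147863/16 ≈ -9241.4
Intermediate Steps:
M(Z) = Z*(4 + Z)
N(-11)*M(11) + (19 - 65)/(-4 + 36) = (-1 + 5*(-11))*(11*(4 + 11)) + (19 - 65)/(-4 + 36) = (-1 - 55)*(11*15) - 46/32 = -56*165 - 46*1/32 = -9240 - 23/16 = -147863/16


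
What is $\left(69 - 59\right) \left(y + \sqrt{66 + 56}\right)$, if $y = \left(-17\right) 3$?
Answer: $-510 + 10 \sqrt{122} \approx -399.55$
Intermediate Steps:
$y = -51$
$\left(69 - 59\right) \left(y + \sqrt{66 + 56}\right) = \left(69 - 59\right) \left(-51 + \sqrt{66 + 56}\right) = \left(69 - 59\right) \left(-51 + \sqrt{122}\right) = 10 \left(-51 + \sqrt{122}\right) = -510 + 10 \sqrt{122}$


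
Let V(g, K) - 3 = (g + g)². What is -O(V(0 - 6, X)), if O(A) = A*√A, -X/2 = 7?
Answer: -1029*√3 ≈ -1782.3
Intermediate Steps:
X = -14 (X = -2*7 = -14)
V(g, K) = 3 + 4*g² (V(g, K) = 3 + (g + g)² = 3 + (2*g)² = 3 + 4*g²)
O(A) = A^(3/2)
-O(V(0 - 6, X)) = -(3 + 4*(0 - 6)²)^(3/2) = -(3 + 4*(-6)²)^(3/2) = -(3 + 4*36)^(3/2) = -(3 + 144)^(3/2) = -147^(3/2) = -1029*√3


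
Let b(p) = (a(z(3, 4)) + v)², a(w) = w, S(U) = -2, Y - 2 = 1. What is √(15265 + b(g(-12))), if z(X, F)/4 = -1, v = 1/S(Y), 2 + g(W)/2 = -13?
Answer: √61141/2 ≈ 123.63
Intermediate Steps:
Y = 3 (Y = 2 + 1 = 3)
g(W) = -30 (g(W) = -4 + 2*(-13) = -4 - 26 = -30)
v = -½ (v = 1/(-2) = 1*(-½) = -½ ≈ -0.50000)
z(X, F) = -4 (z(X, F) = 4*(-1) = -4)
b(p) = 81/4 (b(p) = (-4 - ½)² = (-9/2)² = 81/4)
√(15265 + b(g(-12))) = √(15265 + 81/4) = √(61141/4) = √61141/2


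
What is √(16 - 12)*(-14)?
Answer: -28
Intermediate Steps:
√(16 - 12)*(-14) = √4*(-14) = 2*(-14) = -28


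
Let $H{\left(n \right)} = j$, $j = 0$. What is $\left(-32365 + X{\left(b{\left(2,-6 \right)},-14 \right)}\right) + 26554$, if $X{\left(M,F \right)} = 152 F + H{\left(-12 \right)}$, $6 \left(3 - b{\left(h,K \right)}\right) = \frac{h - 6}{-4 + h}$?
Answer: $-7939$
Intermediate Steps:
$H{\left(n \right)} = 0$
$b{\left(h,K \right)} = 3 - \frac{-6 + h}{6 \left(-4 + h\right)}$ ($b{\left(h,K \right)} = 3 - \frac{\left(h - 6\right) \frac{1}{-4 + h}}{6} = 3 - \frac{\left(-6 + h\right) \frac{1}{-4 + h}}{6} = 3 - \frac{\frac{1}{-4 + h} \left(-6 + h\right)}{6} = 3 - \frac{-6 + h}{6 \left(-4 + h\right)}$)
$X{\left(M,F \right)} = 152 F$ ($X{\left(M,F \right)} = 152 F + 0 = 152 F$)
$\left(-32365 + X{\left(b{\left(2,-6 \right)},-14 \right)}\right) + 26554 = \left(-32365 + 152 \left(-14\right)\right) + 26554 = \left(-32365 - 2128\right) + 26554 = -34493 + 26554 = -7939$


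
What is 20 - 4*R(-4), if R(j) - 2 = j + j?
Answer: 44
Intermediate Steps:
R(j) = 2 + 2*j (R(j) = 2 + (j + j) = 2 + 2*j)
20 - 4*R(-4) = 20 - 4*(2 + 2*(-4)) = 20 - 4*(2 - 8) = 20 - 4*(-6) = 20 + 24 = 44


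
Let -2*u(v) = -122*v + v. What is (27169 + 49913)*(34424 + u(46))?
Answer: 2867989974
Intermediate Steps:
u(v) = 121*v/2 (u(v) = -(-122*v + v)/2 = -(-121)*v/2 = 121*v/2)
(27169 + 49913)*(34424 + u(46)) = (27169 + 49913)*(34424 + (121/2)*46) = 77082*(34424 + 2783) = 77082*37207 = 2867989974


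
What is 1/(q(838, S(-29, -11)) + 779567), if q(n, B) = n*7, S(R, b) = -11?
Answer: 1/785433 ≈ 1.2732e-6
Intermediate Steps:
q(n, B) = 7*n
1/(q(838, S(-29, -11)) + 779567) = 1/(7*838 + 779567) = 1/(5866 + 779567) = 1/785433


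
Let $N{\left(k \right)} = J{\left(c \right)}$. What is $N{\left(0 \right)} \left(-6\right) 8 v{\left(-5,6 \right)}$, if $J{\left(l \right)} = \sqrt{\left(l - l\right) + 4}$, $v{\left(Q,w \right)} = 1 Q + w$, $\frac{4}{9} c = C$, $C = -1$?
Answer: $-96$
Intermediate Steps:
$c = - \frac{9}{4}$ ($c = \frac{9}{4} \left(-1\right) = - \frac{9}{4} \approx -2.25$)
$v{\left(Q,w \right)} = Q + w$
$J{\left(l \right)} = 2$ ($J{\left(l \right)} = \sqrt{0 + 4} = \sqrt{4} = 2$)
$N{\left(k \right)} = 2$
$N{\left(0 \right)} \left(-6\right) 8 v{\left(-5,6 \right)} = 2 \left(-6\right) 8 \left(-5 + 6\right) = 2 \left(\left(-48\right) 1\right) = 2 \left(-48\right) = -96$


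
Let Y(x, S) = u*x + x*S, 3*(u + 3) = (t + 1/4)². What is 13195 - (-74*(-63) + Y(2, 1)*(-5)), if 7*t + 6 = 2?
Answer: 3337231/392 ≈ 8513.3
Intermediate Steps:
t = -4/7 (t = -6/7 + (⅐)*2 = -6/7 + 2/7 = -4/7 ≈ -0.57143)
u = -2325/784 (u = -3 + (-4/7 + 1/4)²/3 = -3 + (-4/7 + 1*(¼))²/3 = -3 + (-4/7 + ¼)²/3 = -3 + (-9/28)²/3 = -3 + (⅓)*(81/784) = -3 + 27/784 = -2325/784 ≈ -2.9656)
Y(x, S) = -2325*x/784 + S*x (Y(x, S) = -2325*x/784 + x*S = -2325*x/784 + S*x)
13195 - (-74*(-63) + Y(2, 1)*(-5)) = 13195 - (-74*(-63) + ((1/784)*2*(-2325 + 784*1))*(-5)) = 13195 - (4662 + ((1/784)*2*(-2325 + 784))*(-5)) = 13195 - (4662 + ((1/784)*2*(-1541))*(-5)) = 13195 - (4662 - 1541/392*(-5)) = 13195 - (4662 + 7705/392) = 13195 - 1*1835209/392 = 13195 - 1835209/392 = 3337231/392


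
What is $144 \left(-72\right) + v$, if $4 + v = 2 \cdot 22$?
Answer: $-10328$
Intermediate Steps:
$v = 40$ ($v = -4 + 2 \cdot 22 = -4 + 44 = 40$)
$144 \left(-72\right) + v = 144 \left(-72\right) + 40 = -10368 + 40 = -10328$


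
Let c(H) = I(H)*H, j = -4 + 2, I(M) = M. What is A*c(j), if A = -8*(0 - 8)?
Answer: 256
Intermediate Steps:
j = -2
A = 64 (A = -8*(-8) = 64)
c(H) = H² (c(H) = H*H = H²)
A*c(j) = 64*(-2)² = 64*4 = 256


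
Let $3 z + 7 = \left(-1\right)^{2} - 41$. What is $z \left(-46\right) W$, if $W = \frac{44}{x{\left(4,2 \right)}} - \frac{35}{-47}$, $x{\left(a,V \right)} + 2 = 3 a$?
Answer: $\frac{18538}{5} \approx 3707.6$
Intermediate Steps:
$x{\left(a,V \right)} = -2 + 3 a$
$W = \frac{1209}{235}$ ($W = \frac{44}{-2 + 3 \cdot 4} - \frac{35}{-47} = \frac{44}{-2 + 12} - - \frac{35}{47} = \frac{44}{10} + \frac{35}{47} = 44 \cdot \frac{1}{10} + \frac{35}{47} = \frac{22}{5} + \frac{35}{47} = \frac{1209}{235} \approx 5.1447$)
$z = - \frac{47}{3}$ ($z = - \frac{7}{3} + \frac{\left(-1\right)^{2} - 41}{3} = - \frac{7}{3} + \frac{1 - 41}{3} = - \frac{7}{3} + \frac{1}{3} \left(-40\right) = - \frac{7}{3} - \frac{40}{3} = - \frac{47}{3} \approx -15.667$)
$z \left(-46\right) W = \left(- \frac{47}{3}\right) \left(-46\right) \frac{1209}{235} = \frac{2162}{3} \cdot \frac{1209}{235} = \frac{18538}{5}$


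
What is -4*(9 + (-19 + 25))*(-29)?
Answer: 1740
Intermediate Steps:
-4*(9 + (-19 + 25))*(-29) = -4*(9 + 6)*(-29) = -60*(-29) = -4*(-435) = 1740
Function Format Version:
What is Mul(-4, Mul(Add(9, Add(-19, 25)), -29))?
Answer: 1740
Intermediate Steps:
Mul(-4, Mul(Add(9, Add(-19, 25)), -29)) = Mul(-4, Mul(Add(9, 6), -29)) = Mul(-4, Mul(15, -29)) = Mul(-4, -435) = 1740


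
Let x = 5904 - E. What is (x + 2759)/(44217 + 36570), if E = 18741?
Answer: -10078/80787 ≈ -0.12475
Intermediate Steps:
x = -12837 (x = 5904 - 1*18741 = 5904 - 18741 = -12837)
(x + 2759)/(44217 + 36570) = (-12837 + 2759)/(44217 + 36570) = -10078/80787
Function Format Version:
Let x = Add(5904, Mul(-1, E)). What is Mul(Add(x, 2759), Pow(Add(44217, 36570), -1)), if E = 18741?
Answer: Rational(-10078, 80787) ≈ -0.12475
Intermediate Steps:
x = -12837 (x = Add(5904, Mul(-1, 18741)) = Add(5904, -18741) = -12837)
Mul(Add(x, 2759), Pow(Add(44217, 36570), -1)) = Mul(Add(-12837, 2759), Pow(Add(44217, 36570), -1)) = Mul(-10078, Pow(80787, -1)) = Mul(-10078, Rational(1, 80787)) = Rational(-10078, 80787)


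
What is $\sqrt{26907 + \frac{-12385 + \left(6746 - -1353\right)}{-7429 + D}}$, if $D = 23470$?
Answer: $\frac{\sqrt{6923470462941}}{16041} \approx 164.03$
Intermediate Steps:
$\sqrt{26907 + \frac{-12385 + \left(6746 - -1353\right)}{-7429 + D}} = \sqrt{26907 + \frac{-12385 + \left(6746 - -1353\right)}{-7429 + 23470}} = \sqrt{26907 + \frac{-12385 + \left(6746 + 1353\right)}{16041}} = \sqrt{26907 + \left(-12385 + 8099\right) \frac{1}{16041}} = \sqrt{26907 - \frac{4286}{16041}} = \sqrt{\frac{431610901}{16041}} = \frac{\sqrt{6923470462941}}{16041}$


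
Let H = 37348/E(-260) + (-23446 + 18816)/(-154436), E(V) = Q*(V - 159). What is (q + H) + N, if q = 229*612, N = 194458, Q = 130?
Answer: 703685823431473/2103032230 ≈ 3.3461e+5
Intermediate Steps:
E(V) = -20670 + 130*V (E(V) = 130*(V - 159) = 130*(-159 + V) = -20670 + 130*V)
H = -1378919907/2103032230 (H = 37348/(-20670 + 130*(-260)) + (-23446 + 18816)/(-154436) = 37348/(-20670 - 33800) - 4630*(-1/154436) = 37348/(-54470) + 2315/77218 = 37348*(-1/54470) + 2315/77218 = -18674/27235 + 2315/77218 = -1378919907/2103032230 ≈ -0.65568)
q = 140148
(q + H) + N = (140148 - 1378919907/2103032230) + 194458 = 294734382050133/2103032230 + 194458 = 703685823431473/2103032230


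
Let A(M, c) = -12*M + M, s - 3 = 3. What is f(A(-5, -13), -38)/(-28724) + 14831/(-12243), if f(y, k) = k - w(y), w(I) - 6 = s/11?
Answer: -212730137/175833966 ≈ -1.2098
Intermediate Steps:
s = 6 (s = 3 + 3 = 6)
A(M, c) = -11*M
w(I) = 72/11 (w(I) = 6 + 6/11 = 72/11)
f(y, k) = -72/11 + k (f(y, k) = k - 1*72/11 = k - 72/11 = -72/11 + k)
f(A(-5, -13), -38)/(-28724) + 14831/(-12243) = (-72/11 - 38)/(-28724) + 14831/(-12243) = -490/11*(-1/28724) + 14831*(-1/12243) = 245/157982 - 14831/12243 = -212730137/175833966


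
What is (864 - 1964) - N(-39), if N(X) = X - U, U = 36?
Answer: -1025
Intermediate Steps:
N(X) = -36 + X (N(X) = X - 1*36 = X - 36 = -36 + X)
(864 - 1964) - N(-39) = (864 - 1964) - (-36 - 39) = -1100 - 1*(-75) = -1100 + 75 = -1025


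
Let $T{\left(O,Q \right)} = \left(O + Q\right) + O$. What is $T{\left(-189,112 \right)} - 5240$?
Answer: $-5506$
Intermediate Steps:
$T{\left(O,Q \right)} = Q + 2 O$
$T{\left(-189,112 \right)} - 5240 = \left(112 + 2 \left(-189\right)\right) - 5240 = \left(112 - 378\right) - 5240 = -266 - 5240 = -5506$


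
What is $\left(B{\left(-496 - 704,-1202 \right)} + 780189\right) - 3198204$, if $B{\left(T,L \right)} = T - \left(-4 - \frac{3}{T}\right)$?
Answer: $- \frac{967684401}{400} \approx -2.4192 \cdot 10^{6}$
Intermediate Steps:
$B{\left(T,L \right)} = 4 + T + \frac{3}{T}$ ($B{\left(T,L \right)} = T + \left(4 + \frac{3}{T}\right) = 4 + T + \frac{3}{T}$)
$\left(B{\left(-496 - 704,-1202 \right)} + 780189\right) - 3198204 = \left(\left(4 - 1200 + \frac{3}{-496 - 704}\right) + 780189\right) - 3198204 = \left(\left(4 - 1200 + \frac{3}{-1200}\right) + 780189\right) - 3198204 = \left(\left(4 - 1200 + 3 \left(- \frac{1}{1200}\right)\right) + 780189\right) - 3198204 = \left(\left(4 - 1200 - \frac{1}{400}\right) + 780189\right) - 3198204 = \left(- \frac{478401}{400} + 780189\right) - 3198204 = \frac{311597199}{400} - 3198204 = - \frac{967684401}{400}$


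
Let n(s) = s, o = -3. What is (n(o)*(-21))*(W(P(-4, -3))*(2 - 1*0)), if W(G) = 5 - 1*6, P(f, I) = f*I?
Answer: -126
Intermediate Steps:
P(f, I) = I*f
W(G) = -1 (W(G) = 5 - 6 = -1)
(n(o)*(-21))*(W(P(-4, -3))*(2 - 1*0)) = (-3*(-21))*(-(2 - 1*0)) = 63*(-(2 + 0)) = 63*(-1*2) = 63*(-2) = -126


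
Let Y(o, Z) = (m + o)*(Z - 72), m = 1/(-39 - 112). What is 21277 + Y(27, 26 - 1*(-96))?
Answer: 3416627/151 ≈ 22627.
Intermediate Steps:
m = -1/151 (m = 1/(-151) = -1/151 ≈ -0.0066225)
Y(o, Z) = (-72 + Z)*(-1/151 + o) (Y(o, Z) = (-1/151 + o)*(Z - 72) = (-1/151 + o)*(-72 + Z) = (-72 + Z)*(-1/151 + o))
21277 + Y(27, 26 - 1*(-96)) = 21277 + (72/151 - 72*27 - (26 - 1*(-96))/151 + (26 - 1*(-96))*27) = 21277 + (72/151 - 1944 - (26 + 96)/151 + (26 + 96)*27) = 21277 + (72/151 - 1944 - 1/151*122 + 122*27) = 21277 + (72/151 - 1944 - 122/151 + 3294) = 21277 + 203800/151 = 3416627/151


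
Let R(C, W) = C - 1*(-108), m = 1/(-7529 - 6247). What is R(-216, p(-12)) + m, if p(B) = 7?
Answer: -1487809/13776 ≈ -108.00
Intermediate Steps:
m = -1/13776 (m = 1/(-13776) = -1/13776 ≈ -7.2590e-5)
R(C, W) = 108 + C (R(C, W) = C + 108 = 108 + C)
R(-216, p(-12)) + m = (108 - 216) - 1/13776 = -108 - 1/13776 = -1487809/13776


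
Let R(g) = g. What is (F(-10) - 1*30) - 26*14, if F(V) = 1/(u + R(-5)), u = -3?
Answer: -3153/8 ≈ -394.13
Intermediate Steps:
F(V) = -⅛ (F(V) = 1/(-3 - 5) = 1/(-8) = -⅛)
(F(-10) - 1*30) - 26*14 = (-⅛ - 1*30) - 26*14 = (-⅛ - 30) - 1*364 = -241/8 - 364 = -3153/8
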